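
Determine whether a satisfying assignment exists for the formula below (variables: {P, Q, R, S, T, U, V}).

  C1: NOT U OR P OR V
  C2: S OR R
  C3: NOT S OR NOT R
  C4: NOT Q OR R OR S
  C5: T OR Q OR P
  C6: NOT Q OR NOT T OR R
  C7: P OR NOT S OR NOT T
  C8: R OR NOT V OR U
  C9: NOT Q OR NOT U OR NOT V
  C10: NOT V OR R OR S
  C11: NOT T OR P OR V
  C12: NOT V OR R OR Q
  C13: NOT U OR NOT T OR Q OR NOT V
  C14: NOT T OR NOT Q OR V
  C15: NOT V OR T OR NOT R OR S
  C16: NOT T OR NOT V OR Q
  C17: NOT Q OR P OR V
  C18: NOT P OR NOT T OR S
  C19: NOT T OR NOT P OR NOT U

Satisfiable

Case S = false:
From the singleton clause (R), R = true.
Case V = true:
From the singleton clause (T), T = true.
From the singleton clause (Q), Q = true.
From the singleton clause (NOT U), U = false.
From the singleton clause (NOT P), P = false.
This assignment satisfies each clause.
A satisfying assignment: P ↦ false, Q ↦ true, R ↦ true, S ↦ false, T ↦ true, U ↦ false, V ↦ true.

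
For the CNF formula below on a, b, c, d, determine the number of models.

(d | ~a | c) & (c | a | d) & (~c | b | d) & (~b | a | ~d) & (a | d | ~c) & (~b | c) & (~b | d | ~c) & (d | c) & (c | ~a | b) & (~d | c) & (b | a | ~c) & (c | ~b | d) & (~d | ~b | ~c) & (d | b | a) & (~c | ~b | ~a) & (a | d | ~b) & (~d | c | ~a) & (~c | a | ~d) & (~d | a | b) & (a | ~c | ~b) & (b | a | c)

1

There are 2^4 = 16 truth assignments over (a, b, c, d).
Split on c. With c = 1, the clauses containing c are satisfied and ~c drops from the rest; 1 of the 2^3 = 8 assignments to the other variables satisfy what remains.
With c = 0, by the same count on the reduced clause set, 0 assignments work.
(One model: a=T, b=F, c=T, d=T.)
Total: 1 + 0 = 1.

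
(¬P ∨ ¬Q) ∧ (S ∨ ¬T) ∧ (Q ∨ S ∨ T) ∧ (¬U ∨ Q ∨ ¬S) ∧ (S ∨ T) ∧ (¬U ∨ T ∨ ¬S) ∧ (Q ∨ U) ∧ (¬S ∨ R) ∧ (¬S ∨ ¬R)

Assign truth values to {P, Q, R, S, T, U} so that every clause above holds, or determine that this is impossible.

UNSATISFIABLE

Case P = False:
Case S = True:
Unit clause (R) forces R = True.
That conflicts with the unit clause (¬R).
That branch fails; take S = False instead.
Unit clause (¬T) forces T = False.
That conflicts with the unit clause (T).
Either choice for S ends in contradiction.
That branch fails; take P = True instead.
Unit clause (¬Q) forces Q = False.
Unit clause (U) forces U = True.
Unit clause (¬S) forces S = False.
Unit clause (¬T) forces T = False.
That conflicts with the unit clause (T).
Either choice for P ends in contradiction.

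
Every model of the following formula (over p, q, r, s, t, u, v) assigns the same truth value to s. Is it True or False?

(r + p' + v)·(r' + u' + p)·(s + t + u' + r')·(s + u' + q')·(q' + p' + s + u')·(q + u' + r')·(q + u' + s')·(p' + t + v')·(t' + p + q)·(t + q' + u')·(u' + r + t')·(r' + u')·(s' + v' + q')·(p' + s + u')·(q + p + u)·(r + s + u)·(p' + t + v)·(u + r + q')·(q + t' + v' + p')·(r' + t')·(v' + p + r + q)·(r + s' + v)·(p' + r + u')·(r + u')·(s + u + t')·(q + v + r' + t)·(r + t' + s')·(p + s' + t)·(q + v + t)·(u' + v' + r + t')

Suppose s = 1.
Case q = 1:
(v') alone gives v = 0.
(r) alone gives r = 1.
(u') alone gives u = 0.
(t') alone gives t = 0.
(p') alone gives p = 0.
Now (p) is unsatisfied and unit — conflict.
That branch fails; take q = 0 instead.
(u') alone gives u = 0.
(p) alone gives p = 1.
Case r = 1:
(t') alone gives t = 0.
(v') alone gives v = 0.
Now (v) is unsatisfied and unit — conflict.
That branch fails; take r = 0 instead.
(v) alone gives v = 1.
(t) alone gives t = 1.
Now (t') is unsatisfied and unit — conflict.
Either choice for r ends in contradiction.
Either choice for q ends in contradiction.
So every satisfying assignment has s = False.

False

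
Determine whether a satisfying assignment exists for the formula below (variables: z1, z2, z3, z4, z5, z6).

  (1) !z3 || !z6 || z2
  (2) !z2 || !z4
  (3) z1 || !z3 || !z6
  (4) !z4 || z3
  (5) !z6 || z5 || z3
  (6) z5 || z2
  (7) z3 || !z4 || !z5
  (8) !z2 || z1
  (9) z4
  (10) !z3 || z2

From the singleton clause (z4), z4 = true.
From the singleton clause (!z2), z2 = false.
From the singleton clause (z3), z3 = true.
Now (!z3) is unsatisfied and unit — conflict.
No assignment satisfies every clause.

Unsatisfiable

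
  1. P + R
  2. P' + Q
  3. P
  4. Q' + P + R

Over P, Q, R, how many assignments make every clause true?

There are 2^3 = 8 truth assignments over (P, Q, R).
Check each against the 4 clauses (columns in the order P, Q, R):
  F F F  ✗ fails (P + R)
  F F T  ✗ fails (P)
  F T F  ✗ fails (P + R)
  F T T  ✗ fails (P)
  T F F  ✗ fails (P' + Q)
  T F T  ✗ fails (P' + Q)
  T T F  ✓ satisfies all
  T T T  ✓ satisfies all
2 of the 8 rows are models.

2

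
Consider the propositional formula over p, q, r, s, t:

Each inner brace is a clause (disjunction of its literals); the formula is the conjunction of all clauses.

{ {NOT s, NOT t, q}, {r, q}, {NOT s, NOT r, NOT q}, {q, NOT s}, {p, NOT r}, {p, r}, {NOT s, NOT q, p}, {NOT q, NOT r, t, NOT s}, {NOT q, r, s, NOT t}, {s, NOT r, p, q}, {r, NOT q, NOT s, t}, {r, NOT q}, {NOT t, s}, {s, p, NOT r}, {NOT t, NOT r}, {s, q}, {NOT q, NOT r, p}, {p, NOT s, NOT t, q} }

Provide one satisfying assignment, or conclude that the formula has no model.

Try r = true.
(p) alone gives p = true.
(NOT t) alone gives t = false.
Try s = false.
(q) alone gives q = true.
All clauses are satisfied.

p ↦ true; q ↦ true; r ↦ true; s ↦ false; t ↦ false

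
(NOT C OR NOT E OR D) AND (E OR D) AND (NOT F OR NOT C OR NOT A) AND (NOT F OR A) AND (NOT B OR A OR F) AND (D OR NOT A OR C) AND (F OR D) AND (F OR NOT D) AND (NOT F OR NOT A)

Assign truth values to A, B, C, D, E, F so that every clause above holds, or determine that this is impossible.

Case E = true:
Case C = false:
Case F = false:
(D) alone gives D = true.
But (NOT D) is also a unit clause — contradiction.
So F must be the other value — set F = true.
(A) alone gives A = true.
But (NOT A) is also a unit clause — contradiction.
Both values of F lead to a conflict.
So C must be the other value — set C = true.
(D) alone gives D = true.
(F) alone gives F = true.
(NOT A) alone gives A = false.
But (A) is also a unit clause — contradiction.
Both values of C lead to a conflict.
So E must be the other value — set E = false.
(D) alone gives D = true.
(F) alone gives F = true.
(A) alone gives A = true.
But (NOT A) is also a unit clause — contradiction.
Both values of E lead to a conflict.

UNSATISFIABLE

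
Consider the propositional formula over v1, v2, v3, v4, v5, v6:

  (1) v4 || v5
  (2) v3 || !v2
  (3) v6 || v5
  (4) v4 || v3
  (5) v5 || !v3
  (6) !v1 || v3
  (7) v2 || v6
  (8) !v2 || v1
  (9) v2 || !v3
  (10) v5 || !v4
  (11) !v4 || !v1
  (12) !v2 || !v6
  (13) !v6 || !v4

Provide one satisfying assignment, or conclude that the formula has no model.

v1: true; v2: true; v3: true; v4: false; v5: true; v6: false

Case v4 = false:
Unit clause (v5) forces v5 = true.
Unit clause (v3) forces v3 = true.
Unit clause (v2) forces v2 = true.
Unit clause (v1) forces v1 = true.
Unit clause (!v6) forces v6 = false.
Every clause now holds.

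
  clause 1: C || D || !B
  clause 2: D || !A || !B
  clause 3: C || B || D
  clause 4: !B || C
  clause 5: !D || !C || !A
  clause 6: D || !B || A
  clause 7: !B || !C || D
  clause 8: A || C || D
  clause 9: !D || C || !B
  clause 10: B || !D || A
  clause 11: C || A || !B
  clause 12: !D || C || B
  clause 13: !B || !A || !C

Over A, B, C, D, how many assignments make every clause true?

3

There are 2^4 = 16 truth assignments over (A, B, C, D).
Check each against the 13 clauses (columns in the order A, B, C, D):
  F F F F  ✗ fails (C || B || D)
  F F F T  ✗ fails (B || !D || A)
  F F T F  ✓ satisfies all
  F F T T  ✗ fails (B || !D || A)
  F T F F  ✗ fails (C || D || !B)
  F T F T  ✗ fails (!B || C)
  F T T F  ✗ fails (D || !B || A)
  F T T T  ✓ satisfies all
  T F F F  ✗ fails (C || B || D)
  T F F T  ✗ fails (!D || C || B)
  T F T F  ✓ satisfies all
  T F T T  ✗ fails (!D || !C || !A)
  T T F F  ✗ fails (C || D || !B)
  T T F T  ✗ fails (!B || C)
  T T T F  ✗ fails (D || !A || !B)
  T T T T  ✗ fails (!D || !C || !A)
3 of the 16 rows are models.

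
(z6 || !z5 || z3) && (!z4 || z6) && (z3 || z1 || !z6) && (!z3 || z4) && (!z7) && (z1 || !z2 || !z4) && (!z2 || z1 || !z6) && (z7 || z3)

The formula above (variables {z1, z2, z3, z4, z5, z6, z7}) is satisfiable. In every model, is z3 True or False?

True

Suppose z3 = false.
(!z7) alone gives z7 = false.
That conflicts with the unit clause (z7).
So every satisfying assignment has z3 = True.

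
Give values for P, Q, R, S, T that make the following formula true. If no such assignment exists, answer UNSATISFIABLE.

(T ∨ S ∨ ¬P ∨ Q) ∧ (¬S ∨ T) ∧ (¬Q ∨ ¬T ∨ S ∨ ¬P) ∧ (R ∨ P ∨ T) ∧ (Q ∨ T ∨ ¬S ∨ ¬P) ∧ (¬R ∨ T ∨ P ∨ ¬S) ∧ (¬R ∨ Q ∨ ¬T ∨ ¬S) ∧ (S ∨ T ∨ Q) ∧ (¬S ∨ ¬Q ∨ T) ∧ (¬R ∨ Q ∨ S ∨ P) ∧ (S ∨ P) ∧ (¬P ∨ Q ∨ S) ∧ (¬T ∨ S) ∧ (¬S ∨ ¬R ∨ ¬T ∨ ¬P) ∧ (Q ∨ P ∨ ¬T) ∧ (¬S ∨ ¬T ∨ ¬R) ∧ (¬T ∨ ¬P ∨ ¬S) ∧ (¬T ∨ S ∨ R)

P=True, Q=True, R=False, S=False, T=False

Case S = False:
From the singleton clause (P), P = True.
From the singleton clause (Q), Q = True.
From the singleton clause (¬T), T = False.
No clause remains; R is free.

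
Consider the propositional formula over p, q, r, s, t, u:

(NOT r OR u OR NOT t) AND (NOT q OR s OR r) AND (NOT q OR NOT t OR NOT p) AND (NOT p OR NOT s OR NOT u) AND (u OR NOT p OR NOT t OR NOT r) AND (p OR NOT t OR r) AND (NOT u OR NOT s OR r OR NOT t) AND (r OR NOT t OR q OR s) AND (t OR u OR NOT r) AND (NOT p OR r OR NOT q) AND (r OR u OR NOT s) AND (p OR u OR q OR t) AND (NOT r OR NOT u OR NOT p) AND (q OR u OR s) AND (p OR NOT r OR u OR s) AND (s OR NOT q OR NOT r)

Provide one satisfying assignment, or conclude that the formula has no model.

p ↦ false,  q ↦ false,  r ↦ true,  s ↦ false,  t ↦ true,  u ↦ true

Try r = true.
Try u = true.
(NOT p) alone gives p = false.
Try s = false.
(NOT q) alone gives q = false.
All clauses hold; t can take either value.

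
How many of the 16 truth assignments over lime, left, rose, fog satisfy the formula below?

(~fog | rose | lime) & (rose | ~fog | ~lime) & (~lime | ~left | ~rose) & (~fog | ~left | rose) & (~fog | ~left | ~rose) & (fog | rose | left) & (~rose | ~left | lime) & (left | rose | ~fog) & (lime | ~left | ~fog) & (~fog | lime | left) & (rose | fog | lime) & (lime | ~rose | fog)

There are 2^4 = 16 truth assignments over (lime, left, rose, fog).
Check each against the 12 clauses (columns in the order lime, left, rose, fog):
  F F F F  ✗ fails (fog | rose | left)
  F F F T  ✗ fails (~fog | rose | lime)
  F F T F  ✗ fails (lime | ~rose | fog)
  F F T T  ✗ fails (~fog | lime | left)
  F T F F  ✗ fails (rose | fog | lime)
  F T F T  ✗ fails (~fog | rose | lime)
  F T T F  ✗ fails (~rose | ~left | lime)
  F T T T  ✗ fails (~fog | ~left | ~rose)
  T F F F  ✗ fails (fog | rose | left)
  T F F T  ✗ fails (rose | ~fog | ~lime)
  T F T F  ✓ satisfies all
  T F T T  ✓ satisfies all
  T T F F  ✓ satisfies all
  T T F T  ✗ fails (rose | ~fog | ~lime)
  T T T F  ✗ fails (~lime | ~left | ~rose)
  T T T T  ✗ fails (~lime | ~left | ~rose)
3 of the 16 rows are models.

3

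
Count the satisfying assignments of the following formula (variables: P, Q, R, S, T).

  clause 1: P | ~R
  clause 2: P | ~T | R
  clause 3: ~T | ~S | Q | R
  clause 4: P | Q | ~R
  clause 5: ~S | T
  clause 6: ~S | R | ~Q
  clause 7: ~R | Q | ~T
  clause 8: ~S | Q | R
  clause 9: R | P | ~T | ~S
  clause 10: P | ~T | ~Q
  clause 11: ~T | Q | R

There are 2^5 = 32 truth assignments over (P, Q, R, S, T).
Split on R. With R = 1, the clauses containing R are satisfied and ~R drops from the rest; 4 of the 2^4 = 16 assignments to the other variables satisfy what remains.
With R = 0, by the same count on the reduced clause set, 5 assignments work.
(One model: P=F, Q=F, R=F, S=F, T=F.)
Total: 4 + 5 = 9.

9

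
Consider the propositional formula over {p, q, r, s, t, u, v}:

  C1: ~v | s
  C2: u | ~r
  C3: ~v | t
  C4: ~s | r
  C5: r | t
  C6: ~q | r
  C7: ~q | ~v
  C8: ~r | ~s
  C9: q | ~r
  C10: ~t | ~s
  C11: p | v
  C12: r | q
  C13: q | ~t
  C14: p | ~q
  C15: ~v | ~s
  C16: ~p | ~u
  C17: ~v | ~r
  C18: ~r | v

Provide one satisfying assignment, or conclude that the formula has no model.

Branch on v: set v = 0.
Unit clause (p) forces p = 1.
Unit clause (~u) forces u = 0.
Unit clause (~r) forces r = 0.
Unit clause (~s) forces s = 0.
Unit clause (t) forces t = 1.
Unit clause (~q) forces q = 0.
Now (q) is unsatisfied and unit — conflict.
Backtrack on v: now try v = 1.
Unit clause (s) forces s = 1.
Now (~s) is unsatisfied and unit — conflict.
Both values of v lead to a conflict.

UNSATISFIABLE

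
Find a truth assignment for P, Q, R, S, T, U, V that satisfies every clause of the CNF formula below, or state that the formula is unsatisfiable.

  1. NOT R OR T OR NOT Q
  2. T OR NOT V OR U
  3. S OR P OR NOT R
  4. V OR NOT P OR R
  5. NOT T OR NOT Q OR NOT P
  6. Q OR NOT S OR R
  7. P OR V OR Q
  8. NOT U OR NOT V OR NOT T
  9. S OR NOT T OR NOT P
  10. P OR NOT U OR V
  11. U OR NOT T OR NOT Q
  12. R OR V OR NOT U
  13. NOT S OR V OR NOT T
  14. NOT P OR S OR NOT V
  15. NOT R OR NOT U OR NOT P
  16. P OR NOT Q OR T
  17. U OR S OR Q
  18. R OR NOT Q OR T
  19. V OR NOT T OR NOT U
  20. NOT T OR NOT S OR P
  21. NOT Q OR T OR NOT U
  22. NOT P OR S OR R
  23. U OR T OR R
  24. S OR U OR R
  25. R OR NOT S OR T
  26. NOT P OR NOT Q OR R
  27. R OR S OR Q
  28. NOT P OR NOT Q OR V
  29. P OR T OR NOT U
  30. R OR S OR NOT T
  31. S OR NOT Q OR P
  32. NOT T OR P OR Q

Try R = true.
Try T = false.
Unit clause (NOT Q) forces Q = false.
Try V = false.
Unit clause (P) forces P = true.
Unit clause (NOT U) forces U = false.
Unit clause (S) forces S = true.
All clauses are satisfied.

P: true, Q: false, R: true, S: true, T: false, U: false, V: false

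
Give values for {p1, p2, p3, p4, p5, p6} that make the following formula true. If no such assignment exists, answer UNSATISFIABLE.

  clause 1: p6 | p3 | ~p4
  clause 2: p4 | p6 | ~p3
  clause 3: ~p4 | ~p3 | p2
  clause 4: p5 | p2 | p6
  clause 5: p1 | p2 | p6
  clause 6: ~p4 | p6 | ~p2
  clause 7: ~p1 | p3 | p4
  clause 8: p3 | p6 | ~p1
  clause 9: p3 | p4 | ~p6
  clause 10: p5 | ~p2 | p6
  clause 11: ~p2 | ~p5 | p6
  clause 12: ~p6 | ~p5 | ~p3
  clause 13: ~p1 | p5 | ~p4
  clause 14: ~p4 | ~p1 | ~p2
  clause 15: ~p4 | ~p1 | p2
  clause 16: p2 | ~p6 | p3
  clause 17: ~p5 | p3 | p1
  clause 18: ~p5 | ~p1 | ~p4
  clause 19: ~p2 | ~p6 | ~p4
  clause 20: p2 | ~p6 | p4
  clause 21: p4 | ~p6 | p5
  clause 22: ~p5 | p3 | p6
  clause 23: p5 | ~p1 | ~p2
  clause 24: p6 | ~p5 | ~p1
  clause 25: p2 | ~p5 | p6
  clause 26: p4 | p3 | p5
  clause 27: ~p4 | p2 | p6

UNSATISFIABLE

Try p6 = 1.
Try p3 = 1.
(~p5) alone gives p5 = 0.
(p4) alone gives p4 = 1.
(p2) alone gives p2 = 1.
But (~p2) is also a unit clause — contradiction.
So p3 must be the other value — set p3 = 0.
(p4) alone gives p4 = 1.
(p2) alone gives p2 = 1.
But (~p2) is also a unit clause — contradiction.
Neither p3 = 1 nor p3 = 0 works.
So p6 must be the other value — set p6 = 0.
Try p3 = 1.
(p4) alone gives p4 = 1.
(p2) alone gives p2 = 1.
But (~p2) is also a unit clause — contradiction.
So p3 must be the other value — set p3 = 0.
(~p4) alone gives p4 = 0.
(~p1) alone gives p1 = 0.
(p2) alone gives p2 = 1.
(p5) alone gives p5 = 1.
But (~p5) is also a unit clause — contradiction.
Neither p3 = 1 nor p3 = 0 works.
Neither p6 = 1 nor p6 = 0 works.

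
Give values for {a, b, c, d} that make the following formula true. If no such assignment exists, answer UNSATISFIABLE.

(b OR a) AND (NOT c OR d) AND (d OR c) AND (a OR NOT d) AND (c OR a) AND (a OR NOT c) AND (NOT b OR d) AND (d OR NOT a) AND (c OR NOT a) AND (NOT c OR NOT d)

UNSATISFIABLE

Branch on b: set b = true.
From the singleton clause (d), d = true.
From the singleton clause (a), a = true.
From the singleton clause (c), c = true.
But (NOT c) is also a unit clause — contradiction.
Undo b and try b = false.
From the singleton clause (a), a = true.
From the singleton clause (d), d = true.
From the singleton clause (c), c = true.
But (NOT c) is also a unit clause — contradiction.
Neither b = true nor b = false works.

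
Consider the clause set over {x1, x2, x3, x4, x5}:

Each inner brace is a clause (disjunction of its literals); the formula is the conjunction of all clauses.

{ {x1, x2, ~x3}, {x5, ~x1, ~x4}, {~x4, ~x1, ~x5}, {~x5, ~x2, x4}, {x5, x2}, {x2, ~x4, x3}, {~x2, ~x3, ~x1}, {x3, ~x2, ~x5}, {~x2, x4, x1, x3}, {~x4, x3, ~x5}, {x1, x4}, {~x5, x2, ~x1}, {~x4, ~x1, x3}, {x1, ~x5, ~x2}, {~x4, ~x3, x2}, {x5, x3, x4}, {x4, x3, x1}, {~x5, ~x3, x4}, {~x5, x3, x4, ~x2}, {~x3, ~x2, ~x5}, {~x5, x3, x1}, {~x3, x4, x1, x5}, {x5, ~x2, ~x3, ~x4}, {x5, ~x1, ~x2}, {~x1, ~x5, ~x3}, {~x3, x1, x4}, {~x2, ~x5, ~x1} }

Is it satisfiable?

Suppose x5 = 0.
The clause (x2) is unit, so x2 = 1.
The clause (~x1) is unit, so x1 = 0.
The clause (x4) is unit, so x4 = 1.
The clause (~x3) is unit, so x3 = 0.
All clauses are satisfied.
A satisfying assignment: x1=0; x2=1; x3=0; x4=1; x5=0.

Yes, satisfiable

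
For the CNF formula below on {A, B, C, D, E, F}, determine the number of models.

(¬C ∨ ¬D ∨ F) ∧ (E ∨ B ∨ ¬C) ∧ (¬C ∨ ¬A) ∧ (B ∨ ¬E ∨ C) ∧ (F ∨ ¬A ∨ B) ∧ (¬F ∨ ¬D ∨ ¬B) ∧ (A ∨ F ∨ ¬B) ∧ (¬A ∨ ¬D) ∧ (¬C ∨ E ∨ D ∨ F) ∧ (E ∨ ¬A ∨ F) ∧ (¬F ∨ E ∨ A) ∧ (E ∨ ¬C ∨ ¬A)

There are 2^6 = 64 truth assignments over (A, B, C, D, E, F).
Split on A. With A = True, the clauses containing A are satisfied and ¬A drops from the rest; 4 of the 2^5 = 32 assignments to the other variables satisfy what remains.
With A = False, by the same count on the reduced clause set, 7 assignments work.
Total: 4 + 7 = 11.

11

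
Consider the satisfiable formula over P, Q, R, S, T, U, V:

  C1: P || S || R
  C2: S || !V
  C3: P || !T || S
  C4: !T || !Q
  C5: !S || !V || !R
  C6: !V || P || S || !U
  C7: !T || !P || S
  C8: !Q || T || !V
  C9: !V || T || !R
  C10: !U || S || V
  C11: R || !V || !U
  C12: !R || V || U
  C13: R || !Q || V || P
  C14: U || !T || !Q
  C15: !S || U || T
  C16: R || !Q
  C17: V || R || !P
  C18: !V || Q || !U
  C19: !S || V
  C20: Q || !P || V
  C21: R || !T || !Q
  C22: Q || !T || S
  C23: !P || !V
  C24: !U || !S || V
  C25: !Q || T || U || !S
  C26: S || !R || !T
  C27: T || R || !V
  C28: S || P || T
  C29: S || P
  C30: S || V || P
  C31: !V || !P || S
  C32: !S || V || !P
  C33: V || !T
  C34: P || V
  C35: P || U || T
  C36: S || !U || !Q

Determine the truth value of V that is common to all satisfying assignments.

Suppose V = false.
The clause (!S) is unit, so S = false.
The clause (!U) is unit, so U = false.
The clause (!R) is unit, so R = false.
The clause (P) is unit, so P = true.
That conflicts with the unit clause (!P).
So every satisfying assignment has V = True.

True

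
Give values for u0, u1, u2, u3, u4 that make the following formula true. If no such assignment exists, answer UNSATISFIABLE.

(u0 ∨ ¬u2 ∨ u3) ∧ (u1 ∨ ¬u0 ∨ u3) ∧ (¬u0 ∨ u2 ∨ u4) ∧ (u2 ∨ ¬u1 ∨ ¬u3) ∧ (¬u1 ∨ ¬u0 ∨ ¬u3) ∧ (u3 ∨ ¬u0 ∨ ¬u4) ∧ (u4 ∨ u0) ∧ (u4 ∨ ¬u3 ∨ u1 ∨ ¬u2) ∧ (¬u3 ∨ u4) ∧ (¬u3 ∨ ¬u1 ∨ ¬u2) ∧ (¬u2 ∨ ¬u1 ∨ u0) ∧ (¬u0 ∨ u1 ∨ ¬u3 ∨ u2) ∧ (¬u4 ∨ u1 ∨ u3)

u0 ↦ False,  u1 ↦ False,  u2 ↦ True,  u3 ↦ True,  u4 ↦ True

Try u4 = True.
Try u3 = True.
Try u2 = True.
The clause (¬u1) is unit, so u1 = False.
All clauses hold; u0 can take either value.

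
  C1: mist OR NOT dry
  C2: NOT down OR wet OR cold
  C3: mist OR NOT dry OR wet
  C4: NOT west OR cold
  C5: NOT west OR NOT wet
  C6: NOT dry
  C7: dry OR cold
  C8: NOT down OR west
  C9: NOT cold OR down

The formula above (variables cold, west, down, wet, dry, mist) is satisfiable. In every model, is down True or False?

Suppose down = false.
Unit clause (NOT dry) forces dry = false.
Unit clause (cold) forces cold = true.
But (NOT cold) is also a unit clause — contradiction.
So every satisfying assignment has down = True.

True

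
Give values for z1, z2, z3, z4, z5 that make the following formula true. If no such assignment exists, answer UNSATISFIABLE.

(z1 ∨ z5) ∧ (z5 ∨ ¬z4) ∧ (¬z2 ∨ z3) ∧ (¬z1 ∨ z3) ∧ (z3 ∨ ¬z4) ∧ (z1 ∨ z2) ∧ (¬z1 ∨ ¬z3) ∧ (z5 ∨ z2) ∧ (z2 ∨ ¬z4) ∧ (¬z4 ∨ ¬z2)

z1 ↦ False; z2 ↦ True; z3 ↦ True; z4 ↦ False; z5 ↦ True

Case z1 = False:
(z5) alone gives z5 = True.
(z2) alone gives z2 = True.
(z3) alone gives z3 = True.
(¬z4) alone gives z4 = False.
All clauses are satisfied.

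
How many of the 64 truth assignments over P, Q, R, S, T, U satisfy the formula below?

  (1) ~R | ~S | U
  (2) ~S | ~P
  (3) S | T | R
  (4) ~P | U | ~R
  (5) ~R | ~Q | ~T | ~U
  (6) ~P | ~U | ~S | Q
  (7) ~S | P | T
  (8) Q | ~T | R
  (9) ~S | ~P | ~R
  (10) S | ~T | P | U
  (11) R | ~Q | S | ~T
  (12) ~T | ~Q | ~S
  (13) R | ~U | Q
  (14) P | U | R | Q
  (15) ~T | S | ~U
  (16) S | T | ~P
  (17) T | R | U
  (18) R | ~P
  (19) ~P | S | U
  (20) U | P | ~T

There are 2^6 = 64 truth assignments over (P, Q, R, S, T, U).
Split on T. With T = 1, the clauses containing T are satisfied and ~T drops from the rest; 1 of the 2^5 = 32 assignments to the other variables satisfy what remains.
With T = 0, by the same count on the reduced clause set, 4 assignments work.
(One model: P=F, Q=F, R=T, S=F, T=F, U=F.)
Total: 1 + 4 = 5.

5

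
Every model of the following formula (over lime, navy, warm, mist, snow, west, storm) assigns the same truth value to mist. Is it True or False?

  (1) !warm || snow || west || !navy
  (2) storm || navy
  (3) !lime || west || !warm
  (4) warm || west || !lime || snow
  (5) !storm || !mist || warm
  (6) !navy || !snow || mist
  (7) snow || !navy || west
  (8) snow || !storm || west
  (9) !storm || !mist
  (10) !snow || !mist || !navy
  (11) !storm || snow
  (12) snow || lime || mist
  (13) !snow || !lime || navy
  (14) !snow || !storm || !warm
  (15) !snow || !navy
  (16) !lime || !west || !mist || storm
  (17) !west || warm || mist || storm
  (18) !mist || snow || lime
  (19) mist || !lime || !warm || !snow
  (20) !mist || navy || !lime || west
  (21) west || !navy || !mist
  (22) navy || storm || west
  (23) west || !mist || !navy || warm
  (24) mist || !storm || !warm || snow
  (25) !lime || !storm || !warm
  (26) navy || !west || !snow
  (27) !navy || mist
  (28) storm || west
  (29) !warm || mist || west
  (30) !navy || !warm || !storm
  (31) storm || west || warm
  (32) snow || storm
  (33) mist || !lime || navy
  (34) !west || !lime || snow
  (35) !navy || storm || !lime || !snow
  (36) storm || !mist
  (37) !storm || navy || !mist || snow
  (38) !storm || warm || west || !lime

Suppose mist = true.
Unit clause (!storm) forces storm = false.
But (storm) is also a unit clause — contradiction.
So every satisfying assignment has mist = False.

False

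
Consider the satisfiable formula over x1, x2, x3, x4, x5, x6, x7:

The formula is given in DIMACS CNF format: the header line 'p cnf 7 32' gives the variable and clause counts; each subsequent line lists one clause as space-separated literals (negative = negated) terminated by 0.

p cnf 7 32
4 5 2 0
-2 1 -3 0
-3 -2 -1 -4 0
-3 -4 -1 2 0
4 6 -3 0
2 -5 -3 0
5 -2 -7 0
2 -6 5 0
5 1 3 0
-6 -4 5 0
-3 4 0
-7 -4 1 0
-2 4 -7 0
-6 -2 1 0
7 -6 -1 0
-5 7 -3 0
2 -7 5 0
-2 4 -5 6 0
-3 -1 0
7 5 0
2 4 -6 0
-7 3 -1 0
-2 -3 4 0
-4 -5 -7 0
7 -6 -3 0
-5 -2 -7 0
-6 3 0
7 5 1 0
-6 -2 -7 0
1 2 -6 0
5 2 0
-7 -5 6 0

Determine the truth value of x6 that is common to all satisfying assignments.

False

Suppose x6 = True.
Unit clause (x3) forces x3 = True.
Unit clause (x4) forces x4 = True.
Unit clause (x5) forces x5 = True.
Unit clause (x2) forces x2 = True.
Unit clause (x1) forces x1 = True.
Now (¬x1) is unsatisfied and unit — conflict.
So every satisfying assignment has x6 = False.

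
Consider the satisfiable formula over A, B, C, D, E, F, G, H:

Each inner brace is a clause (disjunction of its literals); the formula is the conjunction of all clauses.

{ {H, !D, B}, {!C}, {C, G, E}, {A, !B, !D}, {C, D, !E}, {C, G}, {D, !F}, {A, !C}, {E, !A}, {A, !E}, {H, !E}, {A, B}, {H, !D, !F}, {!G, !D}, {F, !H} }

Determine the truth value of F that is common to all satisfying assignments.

Suppose F = true.
Unit clause (!C) forces C = false.
Unit clause (G) forces G = true.
Unit clause (D) forces D = true.
That conflicts with the unit clause (!D).
So every satisfying assignment has F = False.

False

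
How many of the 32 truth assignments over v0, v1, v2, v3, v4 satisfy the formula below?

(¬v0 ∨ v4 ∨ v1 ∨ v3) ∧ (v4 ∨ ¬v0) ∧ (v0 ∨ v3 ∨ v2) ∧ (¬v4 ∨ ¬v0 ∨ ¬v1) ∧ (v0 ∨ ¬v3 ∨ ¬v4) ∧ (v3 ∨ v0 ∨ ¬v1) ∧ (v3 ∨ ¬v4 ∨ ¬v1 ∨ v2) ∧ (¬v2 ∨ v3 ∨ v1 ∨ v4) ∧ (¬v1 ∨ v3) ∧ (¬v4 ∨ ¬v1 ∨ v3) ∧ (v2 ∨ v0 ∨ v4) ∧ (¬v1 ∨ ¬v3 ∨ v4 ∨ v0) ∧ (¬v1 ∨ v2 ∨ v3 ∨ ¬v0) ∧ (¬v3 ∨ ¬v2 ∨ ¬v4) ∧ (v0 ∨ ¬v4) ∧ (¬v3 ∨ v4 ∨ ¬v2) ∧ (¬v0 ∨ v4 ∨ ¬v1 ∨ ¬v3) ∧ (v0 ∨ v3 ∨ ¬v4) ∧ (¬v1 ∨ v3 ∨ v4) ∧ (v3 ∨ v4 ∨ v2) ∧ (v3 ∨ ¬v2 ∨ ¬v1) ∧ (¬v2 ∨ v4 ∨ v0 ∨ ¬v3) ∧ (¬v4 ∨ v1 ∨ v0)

3

There are 2^5 = 32 truth assignments over (v0, v1, v2, v3, v4).
Split on v3. With v3 = True, the clauses containing v3 are satisfied and ¬v3 drops from the rest; 1 of the 2^4 = 16 assignments to the other variables satisfy what remains.
With v3 = False, by the same count on the reduced clause set, 2 assignments work.
Total: 1 + 2 = 3.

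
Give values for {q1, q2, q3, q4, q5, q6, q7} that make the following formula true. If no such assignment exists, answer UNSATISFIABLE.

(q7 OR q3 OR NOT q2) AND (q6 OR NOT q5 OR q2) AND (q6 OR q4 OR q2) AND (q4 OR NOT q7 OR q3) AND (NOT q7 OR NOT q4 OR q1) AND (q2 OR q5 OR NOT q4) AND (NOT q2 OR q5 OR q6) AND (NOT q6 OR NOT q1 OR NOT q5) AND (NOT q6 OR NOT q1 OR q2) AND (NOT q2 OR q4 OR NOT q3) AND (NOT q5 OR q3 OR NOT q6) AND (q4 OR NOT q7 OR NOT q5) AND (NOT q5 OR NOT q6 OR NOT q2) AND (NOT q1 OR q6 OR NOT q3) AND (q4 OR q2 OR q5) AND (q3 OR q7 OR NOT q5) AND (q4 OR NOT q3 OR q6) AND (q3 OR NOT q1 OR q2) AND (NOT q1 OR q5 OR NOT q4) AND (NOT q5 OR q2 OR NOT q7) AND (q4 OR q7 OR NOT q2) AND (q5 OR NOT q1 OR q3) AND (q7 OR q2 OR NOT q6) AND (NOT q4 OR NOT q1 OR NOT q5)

Case q7 = false:
Case q3 = true:
Case q2 = true:
(q4) alone gives q4 = true.
Case q5 = true:
(NOT q6) alone gives q6 = false.
(NOT q1) alone gives q1 = false.
This assignment satisfies each clause.

q1: false,  q2: true,  q3: true,  q4: true,  q5: true,  q6: false,  q7: false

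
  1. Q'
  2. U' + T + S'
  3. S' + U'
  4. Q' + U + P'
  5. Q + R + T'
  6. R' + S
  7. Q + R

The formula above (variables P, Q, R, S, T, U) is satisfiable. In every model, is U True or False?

False

Suppose U = 1.
Unit clause (Q') forces Q = 0.
Unit clause (S') forces S = 0.
Unit clause (R') forces R = 0.
But (R) is also a unit clause — contradiction.
So every satisfying assignment has U = False.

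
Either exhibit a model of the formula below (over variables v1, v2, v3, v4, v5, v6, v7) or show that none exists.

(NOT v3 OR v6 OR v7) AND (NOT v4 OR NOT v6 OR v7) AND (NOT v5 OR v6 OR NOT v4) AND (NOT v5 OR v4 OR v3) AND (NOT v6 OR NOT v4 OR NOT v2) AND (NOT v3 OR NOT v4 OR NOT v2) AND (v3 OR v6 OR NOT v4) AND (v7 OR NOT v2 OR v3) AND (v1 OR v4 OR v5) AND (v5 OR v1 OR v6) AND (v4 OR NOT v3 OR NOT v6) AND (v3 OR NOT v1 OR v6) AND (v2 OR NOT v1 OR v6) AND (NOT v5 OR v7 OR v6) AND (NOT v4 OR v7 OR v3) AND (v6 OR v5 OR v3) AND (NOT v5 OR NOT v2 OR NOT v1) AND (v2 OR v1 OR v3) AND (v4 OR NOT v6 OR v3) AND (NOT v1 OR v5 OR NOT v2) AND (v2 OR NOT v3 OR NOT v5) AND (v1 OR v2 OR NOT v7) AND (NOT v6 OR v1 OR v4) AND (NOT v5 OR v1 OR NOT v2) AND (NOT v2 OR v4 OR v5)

v1=true, v2=false, v3=false, v4=true, v5=false, v6=true, v7=true

Suppose v3 = false.
Suppose v5 = false.
From the singleton clause (v6), v6 = true.
From the singleton clause (v4), v4 = true.
From the singleton clause (v7), v7 = true.
From the singleton clause (NOT v2), v2 = false.
From the singleton clause (v1), v1 = true.
All clauses are satisfied.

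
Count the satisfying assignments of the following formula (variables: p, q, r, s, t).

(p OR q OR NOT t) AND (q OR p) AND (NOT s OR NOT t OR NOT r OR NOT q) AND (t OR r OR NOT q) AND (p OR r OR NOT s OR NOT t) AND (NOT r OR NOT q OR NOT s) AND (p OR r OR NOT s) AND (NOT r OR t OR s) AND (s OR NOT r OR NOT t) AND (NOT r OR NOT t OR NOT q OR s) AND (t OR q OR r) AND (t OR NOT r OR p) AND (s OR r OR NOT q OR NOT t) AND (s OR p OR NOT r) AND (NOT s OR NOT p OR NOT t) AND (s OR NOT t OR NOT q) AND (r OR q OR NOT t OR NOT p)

There are 2^5 = 32 truth assignments over (p, q, r, s, t).
Split on q. With q = true, the clauses containing q are satisfied and NOT q drops from the rest; 0 of the 2^4 = 16 assignments to the other variables satisfy what remains.
With q = false, by the same count on the reduced clause set, 1 assignment works.
Total: 0 + 1 = 1.

1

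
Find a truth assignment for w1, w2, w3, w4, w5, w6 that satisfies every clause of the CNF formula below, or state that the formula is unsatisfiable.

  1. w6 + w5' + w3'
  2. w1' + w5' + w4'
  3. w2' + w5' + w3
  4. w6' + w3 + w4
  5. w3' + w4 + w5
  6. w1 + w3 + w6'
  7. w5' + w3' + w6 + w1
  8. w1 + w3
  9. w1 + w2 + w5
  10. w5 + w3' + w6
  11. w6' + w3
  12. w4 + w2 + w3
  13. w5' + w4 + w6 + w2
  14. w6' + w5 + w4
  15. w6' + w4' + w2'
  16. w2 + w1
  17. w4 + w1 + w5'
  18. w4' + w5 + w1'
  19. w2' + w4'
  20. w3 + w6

w1=1,  w2=0,  w3=1,  w4=0,  w5=1,  w6=1

Try w1 = 1.
Try w5 = 1.
Unit clause (w4') forces w4 = 0.
Try w6 = 1.
Unit clause (w3) forces w3 = 1.
All clauses hold; w2 can take either value.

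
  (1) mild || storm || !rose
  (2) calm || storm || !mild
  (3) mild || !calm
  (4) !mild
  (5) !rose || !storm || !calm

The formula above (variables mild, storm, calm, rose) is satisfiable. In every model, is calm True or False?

Suppose calm = true.
The clause (mild) is unit, so mild = true.
Now (!mild) is unsatisfied and unit — conflict.
So every satisfying assignment has calm = False.

False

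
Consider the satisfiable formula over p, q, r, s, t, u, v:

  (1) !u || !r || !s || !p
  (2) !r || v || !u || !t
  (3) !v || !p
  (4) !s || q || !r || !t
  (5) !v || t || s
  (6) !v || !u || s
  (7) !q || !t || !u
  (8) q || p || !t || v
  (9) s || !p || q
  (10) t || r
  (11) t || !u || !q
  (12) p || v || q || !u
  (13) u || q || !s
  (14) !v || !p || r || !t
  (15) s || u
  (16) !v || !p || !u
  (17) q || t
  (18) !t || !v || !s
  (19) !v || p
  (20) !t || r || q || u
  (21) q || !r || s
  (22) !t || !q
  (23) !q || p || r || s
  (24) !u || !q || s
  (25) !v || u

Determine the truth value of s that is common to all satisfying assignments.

True

Suppose s = false.
The clause (u) is unit, so u = true.
The clause (!v) is unit, so v = false.
The clause (!q) is unit, so q = false.
The clause (!p) is unit, so p = false.
Now (p) is unsatisfied and unit — conflict.
So every satisfying assignment has s = True.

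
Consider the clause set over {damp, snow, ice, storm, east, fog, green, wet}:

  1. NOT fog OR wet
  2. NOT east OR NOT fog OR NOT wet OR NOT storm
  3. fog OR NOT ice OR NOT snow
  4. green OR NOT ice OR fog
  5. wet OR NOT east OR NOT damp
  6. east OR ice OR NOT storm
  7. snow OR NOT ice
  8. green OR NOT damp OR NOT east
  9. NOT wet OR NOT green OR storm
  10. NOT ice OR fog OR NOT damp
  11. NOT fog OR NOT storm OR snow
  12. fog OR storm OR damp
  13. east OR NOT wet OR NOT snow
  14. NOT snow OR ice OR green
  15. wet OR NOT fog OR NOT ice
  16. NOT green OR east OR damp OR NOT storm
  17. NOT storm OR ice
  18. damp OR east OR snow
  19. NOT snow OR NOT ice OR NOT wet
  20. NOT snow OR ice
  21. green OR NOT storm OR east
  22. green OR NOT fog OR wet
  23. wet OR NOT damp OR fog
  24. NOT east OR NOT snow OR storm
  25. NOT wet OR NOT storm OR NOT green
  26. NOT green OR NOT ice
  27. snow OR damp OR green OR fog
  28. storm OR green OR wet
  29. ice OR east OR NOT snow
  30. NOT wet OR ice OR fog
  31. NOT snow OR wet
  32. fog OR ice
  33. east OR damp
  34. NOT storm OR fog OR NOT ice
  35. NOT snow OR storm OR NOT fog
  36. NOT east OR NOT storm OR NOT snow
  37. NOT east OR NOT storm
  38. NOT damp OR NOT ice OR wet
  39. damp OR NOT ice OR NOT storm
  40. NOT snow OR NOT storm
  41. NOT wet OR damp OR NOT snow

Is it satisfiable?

Yes

Branch on fog: set fog = true.
(wet) alone gives wet = true.
Branch on east: set east = false.
(NOT snow) alone gives snow = false.
(NOT ice) alone gives ice = false.
(NOT storm) alone gives storm = false.
(NOT green) alone gives green = false.
(damp) alone gives damp = true.
Every clause now holds.
A satisfying assignment: damp: true; snow: false; ice: false; storm: false; east: false; fog: true; green: false; wet: true.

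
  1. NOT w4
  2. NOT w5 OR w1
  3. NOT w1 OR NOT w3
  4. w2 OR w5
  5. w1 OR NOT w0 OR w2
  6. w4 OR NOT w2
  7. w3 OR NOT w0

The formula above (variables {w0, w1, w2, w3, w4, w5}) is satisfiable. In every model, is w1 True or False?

Suppose w1 = false.
From the singleton clause (NOT w4), w4 = false.
From the singleton clause (NOT w5), w5 = false.
From the singleton clause (w2), w2 = true.
That conflicts with the unit clause (NOT w2).
So every satisfying assignment has w1 = True.

True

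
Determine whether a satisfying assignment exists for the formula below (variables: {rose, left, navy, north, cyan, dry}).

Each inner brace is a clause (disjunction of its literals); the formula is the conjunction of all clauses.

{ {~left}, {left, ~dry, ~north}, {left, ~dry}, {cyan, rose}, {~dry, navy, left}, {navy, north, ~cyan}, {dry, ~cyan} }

Satisfiable

Unit clause (~left) forces left = 0.
Unit clause (~dry) forces dry = 0.
Unit clause (~cyan) forces cyan = 0.
Unit clause (rose) forces rose = 1.
All clauses hold; navy, north can take either value.
A satisfying assignment: rose ↦ 1,  left ↦ 0,  navy ↦ 0,  north ↦ 0,  cyan ↦ 0,  dry ↦ 0.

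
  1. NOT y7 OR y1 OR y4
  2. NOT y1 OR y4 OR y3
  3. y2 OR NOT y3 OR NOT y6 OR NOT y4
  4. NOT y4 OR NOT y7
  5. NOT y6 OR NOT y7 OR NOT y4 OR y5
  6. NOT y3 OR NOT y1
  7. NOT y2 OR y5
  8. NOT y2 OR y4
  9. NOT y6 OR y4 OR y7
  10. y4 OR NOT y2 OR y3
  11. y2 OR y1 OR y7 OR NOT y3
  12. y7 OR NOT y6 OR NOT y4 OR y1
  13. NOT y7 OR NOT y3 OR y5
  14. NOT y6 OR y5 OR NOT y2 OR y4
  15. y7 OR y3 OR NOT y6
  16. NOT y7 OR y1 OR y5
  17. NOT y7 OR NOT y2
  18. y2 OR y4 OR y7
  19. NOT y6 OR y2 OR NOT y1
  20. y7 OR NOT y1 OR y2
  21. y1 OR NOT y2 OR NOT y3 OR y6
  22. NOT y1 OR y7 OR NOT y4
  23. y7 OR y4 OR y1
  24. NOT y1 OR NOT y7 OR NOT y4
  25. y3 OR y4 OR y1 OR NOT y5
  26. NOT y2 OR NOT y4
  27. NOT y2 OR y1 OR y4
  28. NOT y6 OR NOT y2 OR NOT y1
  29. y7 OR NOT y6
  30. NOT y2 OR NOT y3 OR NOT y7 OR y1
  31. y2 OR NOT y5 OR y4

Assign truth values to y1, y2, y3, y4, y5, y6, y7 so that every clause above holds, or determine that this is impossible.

Suppose y4 = true.
From the singleton clause (NOT y7), y7 = false.
From the singleton clause (NOT y1), y1 = false.
From the singleton clause (NOT y6), y6 = false.
From the singleton clause (NOT y2), y2 = false.
From the singleton clause (NOT y3), y3 = false.
No clause remains; y5 is free.

y1=false,  y2=false,  y3=false,  y4=true,  y5=true,  y6=false,  y7=false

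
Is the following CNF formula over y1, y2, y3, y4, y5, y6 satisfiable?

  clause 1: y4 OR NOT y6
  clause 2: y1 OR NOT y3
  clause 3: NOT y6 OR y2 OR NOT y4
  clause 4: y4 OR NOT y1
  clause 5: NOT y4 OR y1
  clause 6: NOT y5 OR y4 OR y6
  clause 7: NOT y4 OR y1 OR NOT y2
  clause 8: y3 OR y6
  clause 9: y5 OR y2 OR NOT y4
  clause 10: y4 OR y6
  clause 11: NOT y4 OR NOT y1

No, unsatisfiable

Try y4 = true.
From the singleton clause (y1), y1 = true.
That conflicts with the unit clause (NOT y1).
So y4 must be the other value — set y4 = false.
From the singleton clause (NOT y6), y6 = false.
That conflicts with the unit clause (y6).
Neither y4 = true nor y4 = false works.
No assignment satisfies every clause.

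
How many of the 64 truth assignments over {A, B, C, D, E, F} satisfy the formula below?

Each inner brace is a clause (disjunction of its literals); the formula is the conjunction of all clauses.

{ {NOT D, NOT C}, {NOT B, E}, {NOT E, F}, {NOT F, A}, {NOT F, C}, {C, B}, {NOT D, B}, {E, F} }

There are 2^6 = 64 truth assignments over (A, B, C, D, E, F).
Split on B. With B = true, the clauses containing B are satisfied and NOT B drops from the rest; 1 of the 2^5 = 32 assignments to the other variables satisfy what remains.
With B = false, by the same count on the reduced clause set, 2 assignments work.
Total: 1 + 2 = 3.

3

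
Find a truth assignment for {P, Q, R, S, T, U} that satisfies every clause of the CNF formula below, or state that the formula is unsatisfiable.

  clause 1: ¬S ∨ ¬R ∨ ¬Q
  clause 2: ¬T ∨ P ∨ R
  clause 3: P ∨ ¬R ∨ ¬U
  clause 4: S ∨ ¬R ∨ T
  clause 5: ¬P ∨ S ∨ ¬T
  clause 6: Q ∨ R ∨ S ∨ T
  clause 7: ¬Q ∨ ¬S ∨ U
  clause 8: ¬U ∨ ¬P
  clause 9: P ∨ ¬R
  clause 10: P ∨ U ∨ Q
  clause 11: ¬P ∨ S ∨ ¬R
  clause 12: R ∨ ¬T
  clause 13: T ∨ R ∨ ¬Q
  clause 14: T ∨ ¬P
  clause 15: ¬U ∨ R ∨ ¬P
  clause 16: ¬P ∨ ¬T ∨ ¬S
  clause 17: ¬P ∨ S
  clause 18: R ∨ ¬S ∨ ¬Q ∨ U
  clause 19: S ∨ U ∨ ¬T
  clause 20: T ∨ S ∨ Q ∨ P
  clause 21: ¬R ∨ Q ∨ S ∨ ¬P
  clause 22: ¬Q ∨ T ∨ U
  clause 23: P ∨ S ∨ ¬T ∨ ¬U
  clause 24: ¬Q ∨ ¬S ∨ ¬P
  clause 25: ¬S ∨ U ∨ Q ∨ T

P ↦ False,  Q ↦ False,  R ↦ False,  S ↦ True,  T ↦ False,  U ↦ True

Suppose U = True.
The clause (¬P) is unit, so P = False.
The clause (¬R) is unit, so R = False.
The clause (¬T) is unit, so T = False.
The clause (¬Q) is unit, so Q = False.
The clause (S) is unit, so S = True.
Every clause now holds.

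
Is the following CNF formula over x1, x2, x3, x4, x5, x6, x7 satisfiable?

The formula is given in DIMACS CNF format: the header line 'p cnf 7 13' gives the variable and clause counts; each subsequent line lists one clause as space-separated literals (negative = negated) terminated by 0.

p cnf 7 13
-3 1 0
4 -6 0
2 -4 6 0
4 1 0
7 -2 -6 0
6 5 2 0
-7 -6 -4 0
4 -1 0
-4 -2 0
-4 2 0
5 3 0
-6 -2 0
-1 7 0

No

Try x3 = False.
Unit clause (x5) forces x5 = True.
Try x4 = True.
Unit clause (¬x2) forces x2 = False.
That conflicts with the unit clause (x2).
So x4 must be the other value — set x4 = False.
Unit clause (¬x6) forces x6 = False.
Unit clause (x1) forces x1 = True.
That conflicts with the unit clause (¬x1).
Either choice for x4 ends in contradiction.
So x3 must be the other value — set x3 = True.
Unit clause (x1) forces x1 = True.
Unit clause (x4) forces x4 = True.
Unit clause (¬x2) forces x2 = False.
That conflicts with the unit clause (x2).
Either choice for x3 ends in contradiction.
No assignment satisfies every clause.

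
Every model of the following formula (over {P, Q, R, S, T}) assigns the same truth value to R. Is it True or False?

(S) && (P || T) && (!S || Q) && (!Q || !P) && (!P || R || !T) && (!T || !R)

Suppose R = true.
From the singleton clause (S), S = true.
From the singleton clause (Q), Q = true.
From the singleton clause (!P), P = false.
From the singleton clause (T), T = true.
That conflicts with the unit clause (!T).
So every satisfying assignment has R = False.

False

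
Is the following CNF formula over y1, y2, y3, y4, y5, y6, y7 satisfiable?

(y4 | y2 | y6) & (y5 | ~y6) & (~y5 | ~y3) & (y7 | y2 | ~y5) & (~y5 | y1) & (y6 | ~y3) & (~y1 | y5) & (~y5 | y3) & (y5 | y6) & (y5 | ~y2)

No, unsatisfiable

Case y5 = 1:
The clause (~y3) is unit, so y3 = 0.
That conflicts with the unit clause (y3).
That branch fails; take y5 = 0 instead.
The clause (~y6) is unit, so y6 = 0.
That conflicts with the unit clause (y6).
Either choice for y5 ends in contradiction.
No assignment satisfies every clause.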